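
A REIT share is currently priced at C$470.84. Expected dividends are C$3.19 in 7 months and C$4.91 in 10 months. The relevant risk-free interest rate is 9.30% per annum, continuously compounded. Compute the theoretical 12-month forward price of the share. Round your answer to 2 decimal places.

PV(dividends) I = 3.19·e^(−0.0930·7/12) + 4.91·e^(−0.0930·10/12)
I = 3.0216 + 4.5438 = 7.5654
F = (S − I)·e^(rT) = (470.84 − 7.5654) · e^(0.0930·12/12)
= 463.2746 · e^0.093000 = 463.2746 × 1.097462 = C$508.43

C$508.43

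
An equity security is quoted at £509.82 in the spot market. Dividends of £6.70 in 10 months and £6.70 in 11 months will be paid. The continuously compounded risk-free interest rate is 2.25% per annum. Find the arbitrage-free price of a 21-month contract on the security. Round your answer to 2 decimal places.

PV(dividends) I = 6.70·e^(−0.0225·10/12) + 6.70·e^(−0.0225·11/12)
I = 6.5755 + 6.5632 = 13.1387
F = (S − I)·e^(rT) = (509.82 − 13.1387) · e^(0.0225·21/12)
= 496.6813 · e^0.039375 = 496.6813 × 1.040160 = £516.63

£516.63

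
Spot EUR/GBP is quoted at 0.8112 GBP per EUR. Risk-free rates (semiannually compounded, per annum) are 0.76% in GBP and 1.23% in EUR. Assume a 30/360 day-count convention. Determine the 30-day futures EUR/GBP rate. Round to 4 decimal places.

By covered interest parity, F = S · (1+r_GBP/2)^(2T) / (1+r_EUR/2)^(2T)
= 0.8112 × 1.000632 / 1.001022 = 0.8112 × 0.999610
F = 0.8109 GBP per EUR

0.8109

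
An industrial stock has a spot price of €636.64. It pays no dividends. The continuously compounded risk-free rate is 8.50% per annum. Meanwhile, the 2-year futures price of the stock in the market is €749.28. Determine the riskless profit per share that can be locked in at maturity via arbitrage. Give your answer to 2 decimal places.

€5.33 per share

Fair futures: F* = S·e^(carry·T), with carry = r = 0.0850
F* = 636.64 · e^(0.0850 × 2) = 636.64 · e^0.170000 = 636.64 × 1.185305 = €754.6126
Market €749.28 < fair €754.6126: forward underpriced → reverse cash-and-carry (short spot, go long the forward).
At maturity, profit = |F_mkt − F*| = |749.28 − 754.6126| = €5.33 per share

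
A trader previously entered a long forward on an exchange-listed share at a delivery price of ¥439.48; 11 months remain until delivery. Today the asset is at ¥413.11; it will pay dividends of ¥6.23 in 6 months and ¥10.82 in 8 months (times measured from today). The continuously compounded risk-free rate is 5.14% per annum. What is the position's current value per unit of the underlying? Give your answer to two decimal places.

PV(remaining dividends) I = 6.23·e^(−0.0514·6/12) + 10.82·e^(−0.0514·8/12) = 16.5274
Current forward F = (S − I)·e^(rT) = (413.11 − 16.5274)·e^(0.0514·11/12) = 396.5826 × 1.048244 = 415.7153
Value (long) = (F − K)·e^(−rT) = (415.7153 − 439.48) × 0.953976 = -22.6710
Value = -¥22.67

-¥22.67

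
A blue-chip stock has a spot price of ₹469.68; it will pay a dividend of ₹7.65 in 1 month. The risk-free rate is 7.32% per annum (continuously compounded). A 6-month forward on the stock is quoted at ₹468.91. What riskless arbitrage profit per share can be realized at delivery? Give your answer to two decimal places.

PV(dividends) I = 7.65·e^(−0.0732·1/12) = 7.6035
Fair forward F* = (S − I)·e^(rT) = (469.68 − 7.6035)·e^0.036600 = 462.0765 × 1.037278 = 479.3018
Market ₹468.91 < fair 479.3018: forward underpriced → reverse cash-and-carry (short the stock, invest proceeds at r, pay the dividends, go long the forward).
Profit at T = |F_mkt − F*| = |468.91 − 479.3018| = ₹10.39 per share

₹10.39 per share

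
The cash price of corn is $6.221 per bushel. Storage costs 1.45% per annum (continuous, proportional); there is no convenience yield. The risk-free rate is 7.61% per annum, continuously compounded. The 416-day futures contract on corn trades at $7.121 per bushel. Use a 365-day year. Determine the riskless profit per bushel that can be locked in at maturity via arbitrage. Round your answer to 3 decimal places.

$0.223 per bushel

Fair futures: F* = S·e^(carry·T), with carry = (r + u) = 0.0761 + 0.0145 = 0.0906
F* = 6.221 · e^(0.0906 × 416/365) = 6.221 · e^0.103259 = 6.221 × 1.108779 = $6.8977
Market $7.121 > fair $6.8977: forward overpriced → cash-and-carry (buy spot, short the forward).
At maturity, profit = |F_mkt − F*| = |7.121 − 6.8977| = $0.223 per bushel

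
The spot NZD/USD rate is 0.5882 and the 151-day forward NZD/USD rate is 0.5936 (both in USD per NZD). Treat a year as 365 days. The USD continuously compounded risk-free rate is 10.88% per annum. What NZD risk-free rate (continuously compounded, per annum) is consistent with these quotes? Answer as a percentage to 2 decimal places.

F = S·e^((r_USD − r_NZD)T) ⇒ r_NZD = r_USD − ln(F/S)/T
ln(0.5936/0.5882) = 0.009139; /(151/365) = 0.022091
r_NZD = 0.1088 − 0.022091 = 0.086709
r_NZD = 8.67%

8.67%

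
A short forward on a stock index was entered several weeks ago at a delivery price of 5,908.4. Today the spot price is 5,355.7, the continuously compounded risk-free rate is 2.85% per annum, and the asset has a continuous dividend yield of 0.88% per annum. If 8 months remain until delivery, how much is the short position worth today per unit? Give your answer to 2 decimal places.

Current fair forward for the remaining 8 months: F = S·e^((r − q)·T), (r − q) = 0.0285 − 0.0088 = 0.0197
F = 5355.7 · e^(0.0197 × 8/12) = 5355.7 × 1.01321995 = 5426.5021
Value of long forward = (F − K)·e^(−rT) = (5426.5021 − 5908.4) · e^(−0.0285·8/12)
= -481.8979 × 0.98117936 = -472.83
Short position value = −(long value) = 472.83

472.83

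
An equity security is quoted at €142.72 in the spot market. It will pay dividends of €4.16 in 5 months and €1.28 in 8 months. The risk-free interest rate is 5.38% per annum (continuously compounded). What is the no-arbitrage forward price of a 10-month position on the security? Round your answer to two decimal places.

PV(dividends) I = 4.16·e^(−0.0538·5/12) + 1.28·e^(−0.0538·8/12)
I = 4.0678 + 1.2349 = 5.3027
F = (S − I)·e^(rT) = (142.72 − 5.3027) · e^(0.0538·10/12)
= 137.4173 · e^0.044833 = 137.4173 × 1.045853 = €143.72

€143.72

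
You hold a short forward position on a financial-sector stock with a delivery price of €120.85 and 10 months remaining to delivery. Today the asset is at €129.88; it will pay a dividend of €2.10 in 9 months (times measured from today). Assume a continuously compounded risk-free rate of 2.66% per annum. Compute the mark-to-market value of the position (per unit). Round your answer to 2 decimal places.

-€9.62

PV(remaining dividends) I = 2.10·e^(−0.0266·9/12) = 2.0585
Current forward F = (S − I)·e^(rT) = (129.88 − 2.0585)·e^(0.0266·10/12) = 127.8215 × 1.022414 = 130.6865
Value (long) = (F − K)·e^(−rT) = (130.6865 − 120.85) × 0.978077 = 9.6209
Short position value = −(long value) = -€9.62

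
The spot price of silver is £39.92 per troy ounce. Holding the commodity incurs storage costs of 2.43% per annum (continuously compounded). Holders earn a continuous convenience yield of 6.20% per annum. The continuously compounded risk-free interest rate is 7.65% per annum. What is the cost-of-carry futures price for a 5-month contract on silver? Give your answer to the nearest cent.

Net carry = r + u − y = 0.0765 + 0.0243 − 0.0620 = 0.0388
F = S·e^((r+u−y)T) = 39.92 · e^(0.0388 × 5/12) = 39.92 · e^0.016167
= 39.92 × 1.016298 = £40.57 per troy ounce

£40.57 per troy ounce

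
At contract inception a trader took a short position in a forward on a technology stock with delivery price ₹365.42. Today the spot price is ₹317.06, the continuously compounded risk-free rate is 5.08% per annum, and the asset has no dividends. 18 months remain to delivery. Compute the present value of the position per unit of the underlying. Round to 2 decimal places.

Current fair forward for the remaining 18 months: F = S·e^(r·T), r = 0.0508
F = 317.06 · e^(0.0508 × 18/12) = 317.06 × 1.079178 = 342.1642
Value of long forward = (F − K)·e^(−rT) = (342.1642 − 365.42) · e^(−0.0508·18/12)
= -23.2558 × 0.926631 = -21.55
Short position value = −(long value) = ₹21.55

₹21.55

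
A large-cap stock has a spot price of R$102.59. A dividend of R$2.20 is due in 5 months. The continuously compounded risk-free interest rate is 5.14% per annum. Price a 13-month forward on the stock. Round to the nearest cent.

R$106.19

PV(dividends) I = 2.20·e^(−0.0514·5/12)
I = 2.1534
F = (S − I)·e^(rT) = (102.59 − 2.1534) · e^(0.0514·13/12)
= 100.4366 · e^0.055683 = 100.4366 × 1.057262 = R$106.19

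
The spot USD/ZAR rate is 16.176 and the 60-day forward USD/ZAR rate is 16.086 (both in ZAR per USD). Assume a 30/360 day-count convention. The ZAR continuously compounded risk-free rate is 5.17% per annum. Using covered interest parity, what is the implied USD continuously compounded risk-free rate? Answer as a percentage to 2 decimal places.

8.52%

F = S·e^((r_ZAR − r_USD)T) ⇒ r_USD = r_ZAR − ln(F/S)/T
ln(16.086/16.176) = -0.005579; /(60/360) = -0.033474
r_USD = 0.0517 + 0.033474 = 0.085174
r_USD = 8.52%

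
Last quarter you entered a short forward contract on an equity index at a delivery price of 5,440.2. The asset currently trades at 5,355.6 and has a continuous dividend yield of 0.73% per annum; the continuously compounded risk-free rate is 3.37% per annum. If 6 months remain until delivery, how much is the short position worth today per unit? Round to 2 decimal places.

13.21

Current fair forward for the remaining 6 months: F = S·e^((r − q)·T), (r − q) = 0.0337 − 0.0073 = 0.0264
F = 5355.6 · e^(0.0264 × 6/12) = 5355.6 × 1.01328750 = 5426.7625
Value of long forward = (F − K)·e^(−rT) = (5426.7625 − 5440.2) · e^(−0.0337·6/12)
= -13.4375 × 0.98329117 = -13.21
Short position value = −(long value) = 13.21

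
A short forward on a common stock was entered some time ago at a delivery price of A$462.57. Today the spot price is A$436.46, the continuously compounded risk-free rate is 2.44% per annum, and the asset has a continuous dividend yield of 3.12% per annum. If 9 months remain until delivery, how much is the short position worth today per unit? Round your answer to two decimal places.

A$27.82

Current fair forward for the remaining 9 months: F = S·e^((r − q)·T), (r − q) = 0.0244 − 0.0312 = -0.0068
F = 436.46 · e^(-0.0068 × 9/12) = 436.46 × 0.994913 = 434.2397
Value of long forward = (F − K)·e^(−rT) = (434.2397 − 462.57) · e^(−0.0244·9/12)
= -28.3303 × 0.981866 = -27.82
Short position value = −(long value) = A$27.82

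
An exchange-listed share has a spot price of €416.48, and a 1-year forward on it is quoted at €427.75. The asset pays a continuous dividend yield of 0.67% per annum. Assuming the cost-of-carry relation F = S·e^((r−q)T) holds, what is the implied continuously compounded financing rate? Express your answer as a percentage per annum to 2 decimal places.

From F = S·e^((r−q)T): (r − q) = ln(F/S)/T
ln(427.75/416.48) = ln(1.027060) = 0.026700
(r − q) = 0.026700 / (12/12) = 0.026700
r = ln(F/S)/T + q = 0.026700 + 0.0067 = 0.033400
r = 3.34%

3.34%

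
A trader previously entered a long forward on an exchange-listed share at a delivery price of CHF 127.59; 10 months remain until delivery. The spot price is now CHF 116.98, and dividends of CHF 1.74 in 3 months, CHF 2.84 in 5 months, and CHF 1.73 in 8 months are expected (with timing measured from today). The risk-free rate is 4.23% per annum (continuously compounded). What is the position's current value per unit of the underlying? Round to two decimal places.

PV(remaining dividends) I = 1.74·e^(−0.0423·3/12) + 2.84·e^(−0.0423·5/12) + 1.73·e^(−0.0423·8/12) = 6.1940
Current forward F = (S − I)·e^(rT) = (116.98 − 6.1940)·e^(0.0423·10/12) = 110.7860 × 1.035879 = 114.7609
Value (long) = (F − K)·e^(−rT) = (114.7609 − 127.59) × 0.965364 = -12.3848
Value = -CHF 12.38

-CHF 12.38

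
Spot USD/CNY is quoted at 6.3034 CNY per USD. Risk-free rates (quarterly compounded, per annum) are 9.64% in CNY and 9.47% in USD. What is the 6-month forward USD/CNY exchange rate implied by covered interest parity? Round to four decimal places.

By covered interest parity, F = S · (1+r_CNY/4)^(4T) / (1+r_USD/4)^(4T)
= 6.3034 × 1.048781 / 1.047911 = 6.3034 × 1.000830
F = 6.3086 CNY per USD

6.3086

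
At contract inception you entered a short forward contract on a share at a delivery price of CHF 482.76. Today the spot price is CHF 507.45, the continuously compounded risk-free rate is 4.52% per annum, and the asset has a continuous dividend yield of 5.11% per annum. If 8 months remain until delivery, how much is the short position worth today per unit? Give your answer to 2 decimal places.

Current fair forward for the remaining 8 months: F = S·e^((r − q)·T), (r − q) = 0.0452 − 0.0511 = -0.0059
F = 507.45 · e^(-0.0059 × 8/12) = 507.45 × 0.996074 = 505.4578
Value of long forward = (F − K)·e^(−rT) = (505.4578 − 482.76) · e^(−0.0452·8/12)
= 22.6978 × 0.970316 = 22.02
Short position value = −(long value) = -CHF 22.02

-CHF 22.02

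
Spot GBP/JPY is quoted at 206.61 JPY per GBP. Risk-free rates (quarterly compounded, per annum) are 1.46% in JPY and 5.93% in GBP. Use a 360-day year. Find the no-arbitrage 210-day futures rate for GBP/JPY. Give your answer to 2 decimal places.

201.34

By covered interest parity, F = S · (1+r_JPY/4)^(4T) / (1+r_GBP/4)^(4T)
= 206.61 × 1.008537 / 1.034934 = 206.61 × 0.974494
F = 201.34 JPY per GBP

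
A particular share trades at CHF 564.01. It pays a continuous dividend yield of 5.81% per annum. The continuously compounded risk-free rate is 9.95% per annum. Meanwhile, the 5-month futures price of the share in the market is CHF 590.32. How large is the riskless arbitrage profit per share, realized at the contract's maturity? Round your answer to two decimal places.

CHF 16.50 per share

Fair futures: F* = S·e^(carry·T), with carry = (r − q) = 0.0995 − 0.0581 = 0.0414
F* = 564.01 · e^(0.0414 × 5/12) = 564.01 · e^0.017250 = 564.01 × 1.017400 = CHF 573.8238
Market CHF 590.32 > fair CHF 573.8238: forward overpriced → cash-and-carry (buy spot, short the forward).
At maturity, profit = |F_mkt − F*| = |590.32 − 573.8238| = CHF 16.50 per share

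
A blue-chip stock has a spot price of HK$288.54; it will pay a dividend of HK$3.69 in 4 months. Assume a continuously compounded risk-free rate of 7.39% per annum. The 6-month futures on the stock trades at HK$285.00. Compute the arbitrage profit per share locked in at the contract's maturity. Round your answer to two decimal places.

PV(dividends) I = 3.69·e^(−0.0739·4/12) = 3.6002
Fair futures F* = (S − I)·e^(rT) = (288.54 − 3.6002)·e^0.036950 = 284.9398 × 1.037641 = 295.6652
Market HK$285.00 < fair 295.6652: forward underpriced → reverse cash-and-carry (short the stock, invest proceeds at r, pay the dividends, go long the forward).
Profit at T = |F_mkt − F*| = |285.00 − 295.6652| = HK$10.67 per share

HK$10.67 per share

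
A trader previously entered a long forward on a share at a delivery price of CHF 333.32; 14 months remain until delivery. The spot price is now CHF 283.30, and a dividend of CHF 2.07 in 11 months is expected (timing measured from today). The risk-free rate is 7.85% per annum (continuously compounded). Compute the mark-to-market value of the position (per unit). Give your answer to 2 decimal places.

-CHF 22.78

PV(remaining dividends) I = 2.07·e^(−0.0785·11/12) = 1.9263
Current forward F = (S − I)·e^(rT) = (283.30 − 1.9263)·e^(0.0785·14/12) = 281.3737 × 1.095908 = 308.3597
Value (long) = (F − K)·e^(−rT) = (308.3597 − 333.32) × 0.912485 = -22.7759
Value = -CHF 22.78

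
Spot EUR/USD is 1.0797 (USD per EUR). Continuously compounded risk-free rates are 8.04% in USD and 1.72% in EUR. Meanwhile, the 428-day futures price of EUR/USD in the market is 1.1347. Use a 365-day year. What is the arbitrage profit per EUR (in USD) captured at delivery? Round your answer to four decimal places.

0.0281 per EUR (in USD)

Fair futures: F* = S·e^(carry·T), with carry = (r_USD − r_EUR) = 0.0804 − 0.0172 = 0.0632
F* = 1.0797 · e^(0.0632 × 428/365) = 1.0797 · e^0.074108 = 1.0797 × 1.076923 = 1.1628
Market 1.1347 < fair 1.1628: forward underpriced → reverse cash-and-carry (short spot, go long the forward).
At maturity, profit = |F_mkt − F*| = |1.1347 − 1.1628| = 0.0281 per EUR (in USD)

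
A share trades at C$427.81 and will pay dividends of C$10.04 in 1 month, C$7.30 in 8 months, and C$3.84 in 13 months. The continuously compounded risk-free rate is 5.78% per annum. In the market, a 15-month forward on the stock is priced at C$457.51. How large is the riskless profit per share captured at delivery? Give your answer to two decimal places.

C$19.81 per share

PV(dividends) I = 10.04·e^(−0.0578·1/12) + 7.30·e^(−0.0578·8/12) + 3.84·e^(−0.0578·13/12) = 20.6227
Fair forward F* = (S − I)·e^(rT) = (427.81 − 20.6227)·e^0.072250 = 407.1873 × 1.074924 = 437.6954
Market C$457.51 > fair 437.6954: forward overpriced → cash-and-carry (borrow at r, buy the stock and collect the dividends, short the forward).
Profit at T = |F_mkt − F*| = |457.51 − 437.6954| = C$19.81 per share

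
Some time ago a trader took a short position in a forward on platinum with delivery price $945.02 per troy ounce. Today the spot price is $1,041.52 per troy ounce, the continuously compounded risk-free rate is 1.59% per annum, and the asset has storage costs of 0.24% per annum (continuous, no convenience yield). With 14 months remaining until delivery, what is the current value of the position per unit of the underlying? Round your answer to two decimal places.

-$116.79 per troy ounce

Current fair forward for the remaining 14 months: F = S·e^((r + u)·T), (r + u) = 0.0159 + 0.0024 = 0.0183
F = 1041.52 · e^(0.0183 × 14/12) = 1041.52 × 1.02157954 = 1063.9955
Value of long forward = (F − K)·e^(−rT) = (1063.9955 − 945.02) · e^(−0.0159·14/12)
= 118.9755 × 0.98162099 = 116.79
Short position value = −(long value) = -$116.79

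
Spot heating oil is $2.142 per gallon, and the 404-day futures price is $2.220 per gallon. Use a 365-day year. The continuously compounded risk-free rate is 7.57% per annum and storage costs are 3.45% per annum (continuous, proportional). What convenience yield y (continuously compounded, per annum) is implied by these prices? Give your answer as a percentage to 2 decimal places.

F = S·e^((r+u−y)T) ⇒ (r+u−y) = ln(F/S)/T
ln(2.220/2.142) = 0.035767; /T ⇒ 0.032314
y = r + u − ln(F/S)/T = 0.0757 + 0.0345 − 0.032314 = 0.077886
y = 7.79%

7.79%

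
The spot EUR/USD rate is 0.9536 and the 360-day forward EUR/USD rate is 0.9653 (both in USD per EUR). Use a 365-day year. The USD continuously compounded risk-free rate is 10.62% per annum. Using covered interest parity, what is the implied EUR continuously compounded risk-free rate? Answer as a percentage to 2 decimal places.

F = S·e^((r_USD − r_EUR)T) ⇒ r_EUR = r_USD − ln(F/S)/T
ln(0.9653/0.9536) = 0.012195; /(360/365) = 0.012364
r_EUR = 0.1062 − 0.012364 = 0.093836
r_EUR = 9.38%

9.38%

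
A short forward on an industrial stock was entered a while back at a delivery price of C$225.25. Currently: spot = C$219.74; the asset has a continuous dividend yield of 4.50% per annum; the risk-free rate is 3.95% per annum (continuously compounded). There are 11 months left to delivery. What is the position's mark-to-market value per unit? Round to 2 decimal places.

C$6.38

Current fair forward for the remaining 11 months: F = S·e^((r − q)·T), (r − q) = 0.0395 − 0.0450 = -0.0055
F = 219.74 · e^(-0.0055 × 11/12) = 219.74 × 0.994971 = 218.6349
Value of long forward = (F − K)·e^(−rT) = (218.6349 − 225.25) · e^(−0.0395·11/12)
= -6.6151 × 0.964439 = -6.38
Short position value = −(long value) = C$6.38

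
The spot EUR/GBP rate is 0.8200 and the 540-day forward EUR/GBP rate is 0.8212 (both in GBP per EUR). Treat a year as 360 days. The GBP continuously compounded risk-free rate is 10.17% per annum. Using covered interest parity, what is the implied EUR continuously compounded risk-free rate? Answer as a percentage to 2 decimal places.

10.07%

F = S·e^((r_GBP − r_EUR)T) ⇒ r_EUR = r_GBP − ln(F/S)/T
ln(0.8212/0.8200) = 0.001462; /(540/360) = 0.000975
r_EUR = 0.1017 − 0.000975 = 0.100725
r_EUR = 10.07%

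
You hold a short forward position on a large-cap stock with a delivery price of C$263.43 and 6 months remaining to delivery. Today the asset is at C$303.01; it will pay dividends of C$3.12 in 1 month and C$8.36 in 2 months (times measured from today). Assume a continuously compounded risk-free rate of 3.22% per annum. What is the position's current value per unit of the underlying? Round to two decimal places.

PV(remaining dividends) I = 3.12·e^(−0.0322·1/12) + 8.36·e^(−0.0322·2/12) = 11.4269
Current forward F = (S − I)·e^(rT) = (303.01 − 11.4269)·e^(0.0322·6/12) = 291.5831 × 1.016230 = 296.3155
Value (long) = (F − K)·e^(−rT) = (296.3155 − 263.43) × 0.984029 = 32.3603
Short position value = −(long value) = -C$32.36

-C$32.36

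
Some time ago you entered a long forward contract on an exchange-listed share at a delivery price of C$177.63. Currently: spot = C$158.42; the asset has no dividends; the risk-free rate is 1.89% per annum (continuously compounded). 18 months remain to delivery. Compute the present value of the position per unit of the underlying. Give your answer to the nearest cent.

-C$14.24

Current fair forward for the remaining 18 months: F = S·e^(r·T), r = 0.0189
F = 158.42 · e^(0.0189 × 18/12) = 158.42 × 1.028756 = 162.9755
Value of long forward = (F − K)·e^(−rT) = (162.9755 − 177.63) · e^(−0.0189·18/12)
= -14.6545 × 0.972048 = -14.24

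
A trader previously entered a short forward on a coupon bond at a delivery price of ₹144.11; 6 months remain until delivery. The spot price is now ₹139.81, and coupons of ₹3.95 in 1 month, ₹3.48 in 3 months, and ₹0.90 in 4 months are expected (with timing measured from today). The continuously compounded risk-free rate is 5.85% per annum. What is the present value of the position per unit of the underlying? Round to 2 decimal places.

PV(remaining coupons) I = 3.95·e^(−0.0585·1/12) + 3.48·e^(−0.0585·3/12) + 0.90·e^(−0.0585·4/12) = 8.2429
Current forward F = (S − I)·e^(rT) = (139.81 − 8.2429)·e^(0.0585·6/12) = 131.5671 × 1.029682 = 135.4723
Value (long) = (F − K)·e^(−rT) = (135.4723 − 144.11) × 0.971174 = -8.3887
Short position value = −(long value) = ₹8.39

₹8.39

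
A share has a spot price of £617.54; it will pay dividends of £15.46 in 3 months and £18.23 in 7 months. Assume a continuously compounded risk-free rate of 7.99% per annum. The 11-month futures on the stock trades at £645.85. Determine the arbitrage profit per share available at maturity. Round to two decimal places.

£16.41 per share

PV(dividends) I = 15.46·e^(−0.0799·3/12) + 18.23·e^(−0.0799·7/12) = 32.5541
Fair futures F* = (S − I)·e^(rT) = (617.54 − 32.5541)·e^0.073242 = 584.9859 × 1.075991 = 629.4396
Market £645.85 > fair 629.4396: forward overpriced → cash-and-carry (borrow at r, buy the stock and collect the dividends, short the forward).
Profit at T = |F_mkt − F*| = |645.85 − 629.4396| = £16.41 per share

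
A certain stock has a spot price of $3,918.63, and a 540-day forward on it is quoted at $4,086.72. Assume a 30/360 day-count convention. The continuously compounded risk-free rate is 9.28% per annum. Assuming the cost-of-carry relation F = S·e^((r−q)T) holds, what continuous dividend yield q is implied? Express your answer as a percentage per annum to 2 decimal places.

6.48%

From F = S·e^((r−q)T): (r − q) = ln(F/S)/T
ln(4086.72/3918.63) = ln(1.042895) = 0.042000
(r − q) = 0.042000 / (540/360) = 0.028000
q = r − ln(F/S)/T = 0.0928 − 0.028000 = 0.064800
q = 6.48%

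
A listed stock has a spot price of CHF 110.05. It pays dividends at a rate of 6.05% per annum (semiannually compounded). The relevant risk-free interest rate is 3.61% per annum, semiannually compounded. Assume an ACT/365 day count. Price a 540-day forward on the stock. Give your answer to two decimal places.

CHF 106.24

F = S · (1+r/2)^(2T) / (1+q/2)^(2T)
= 110.05 × 1.054358 / 1.092184 = 110.05 × 0.965367
F = CHF 106.24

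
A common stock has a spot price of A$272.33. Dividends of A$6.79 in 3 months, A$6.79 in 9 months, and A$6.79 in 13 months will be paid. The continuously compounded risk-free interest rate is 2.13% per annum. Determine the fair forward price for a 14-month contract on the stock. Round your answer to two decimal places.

A$258.61

PV(dividends) I = 6.79·e^(−0.0213·3/12) + 6.79·e^(−0.0213·9/12) + 6.79·e^(−0.0213·13/12)
I = 6.7539 + 6.6824 + 6.6351 = 20.0714
F = (S − I)·e^(rT) = (272.33 − 20.0714) · e^(0.0213·14/12)
= 252.2586 · e^0.024850 = 252.2586 × 1.025161 = A$258.61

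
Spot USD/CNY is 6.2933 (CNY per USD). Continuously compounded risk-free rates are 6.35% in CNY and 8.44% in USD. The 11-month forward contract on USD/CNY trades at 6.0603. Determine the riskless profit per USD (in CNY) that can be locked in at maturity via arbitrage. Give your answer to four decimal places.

0.1136 per USD (in CNY)

Fair forward: F* = S·e^(carry·T), with carry = (r_CNY − r_USD) = 0.0635 − 0.0844 = -0.0209
F* = 6.2933 · e^(-0.0209 × 11/12) = 6.2933 · e^-0.019158 = 6.2933 × 0.981024 = 6.1739
Market 6.0603 < fair 6.1739: forward underpriced → reverse cash-and-carry (short spot, go long the forward).
At maturity, profit = |F_mkt − F*| = |6.0603 − 6.1739| = 0.1136 per USD (in CNY)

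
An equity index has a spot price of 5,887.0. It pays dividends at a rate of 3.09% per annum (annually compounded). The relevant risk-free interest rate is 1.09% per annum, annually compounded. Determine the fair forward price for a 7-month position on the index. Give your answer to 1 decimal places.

5,820.1

F = S · (1+r)^T / (1+q)^T
= 5887.0 × 1.006344 / 1.017911 = 5887.0 × 0.988637
F = 5,820.1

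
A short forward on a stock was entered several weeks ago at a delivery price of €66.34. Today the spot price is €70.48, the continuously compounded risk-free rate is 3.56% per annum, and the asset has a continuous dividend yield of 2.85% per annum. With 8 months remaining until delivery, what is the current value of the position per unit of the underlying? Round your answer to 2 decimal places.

Current fair forward for the remaining 8 months: F = S·e^((r − q)·T), (r − q) = 0.0356 − 0.0285 = 0.0071
F = 70.48 · e^(0.0071 × 8/12) = 70.48 × 1.004745 = 70.8144
Value of long forward = (F − K)·e^(−rT) = (70.8144 − 66.34) · e^(−0.0356·8/12)
= 4.4744 × 0.976546 = 4.37
Short position value = −(long value) = -€4.37

-€4.37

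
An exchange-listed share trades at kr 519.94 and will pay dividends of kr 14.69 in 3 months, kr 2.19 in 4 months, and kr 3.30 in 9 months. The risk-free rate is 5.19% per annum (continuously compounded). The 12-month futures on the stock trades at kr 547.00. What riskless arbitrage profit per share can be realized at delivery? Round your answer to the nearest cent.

PV(dividends) I = 14.69·e^(−0.0519·3/12) + 2.19·e^(−0.0519·4/12) + 3.30·e^(−0.0519·9/12) = 19.8271
Fair futures F* = (S − I)·e^(rT) = (519.94 − 19.8271)·e^0.051900 = 500.1129 × 1.053270 = 526.7539
Market kr 547.00 > fair 526.7539: forward overpriced → cash-and-carry (borrow at r, buy the stock and collect the dividends, short the forward).
Profit at T = |F_mkt − F*| = |547.00 − 526.7539| = kr 20.25 per share

kr 20.25 per share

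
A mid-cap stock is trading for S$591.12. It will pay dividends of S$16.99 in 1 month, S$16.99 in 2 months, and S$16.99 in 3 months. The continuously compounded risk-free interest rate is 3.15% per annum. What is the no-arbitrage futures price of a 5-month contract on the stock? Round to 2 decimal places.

PV(dividends) I = 16.99·e^(−0.0315·1/12) + 16.99·e^(−0.0315·2/12) + 16.99·e^(−0.0315·3/12)
I = 16.9455 + 16.9010 + 16.8567 = 50.7032
F = (S − I)·e^(rT) = (591.12 − 50.7032) · e^(0.0315·5/12)
= 540.4168 · e^0.013125 = 540.4168 × 1.013212 = S$547.56

S$547.56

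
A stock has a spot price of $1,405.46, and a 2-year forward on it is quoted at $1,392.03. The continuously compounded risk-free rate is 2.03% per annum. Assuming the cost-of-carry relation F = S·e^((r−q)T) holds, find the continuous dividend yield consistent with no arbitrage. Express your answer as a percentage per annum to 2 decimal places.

2.51%

From F = S·e^((r−q)T): (r − q) = ln(F/S)/T
ln(1392.03/1405.46) = ln(0.990444) = -0.009602
(r − q) = -0.009602 / (2) = -0.004801
q = r − ln(F/S)/T = 0.0203 + 0.004801 = 0.025101
q = 2.51%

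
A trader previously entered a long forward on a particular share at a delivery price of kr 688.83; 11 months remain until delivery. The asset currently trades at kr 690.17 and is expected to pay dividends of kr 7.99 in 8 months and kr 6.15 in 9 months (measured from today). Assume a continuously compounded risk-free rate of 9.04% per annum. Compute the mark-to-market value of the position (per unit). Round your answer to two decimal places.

PV(remaining dividends) I = 7.99·e^(−0.0904·8/12) + 6.15·e^(−0.0904·9/12) = 13.2695
Current forward F = (S − I)·e^(rT) = (690.17 − 13.2695)·e^(0.0904·11/12) = 676.9005 × 1.086397 = 735.3827
Value (long) = (F − K)·e^(−rT) = (735.3827 − 688.83) × 0.920474 = 42.8505
Value = kr 42.85

kr 42.85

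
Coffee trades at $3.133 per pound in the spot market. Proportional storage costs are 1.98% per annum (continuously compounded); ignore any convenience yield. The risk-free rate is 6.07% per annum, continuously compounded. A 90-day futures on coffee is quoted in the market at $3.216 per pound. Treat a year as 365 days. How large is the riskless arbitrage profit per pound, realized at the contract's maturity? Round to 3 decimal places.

$0.020 per pound

Fair futures: F* = S·e^(carry·T), with carry = (r + u) = 0.0607 + 0.0198 = 0.0805
F* = 3.133 · e^(0.0805 × 90/365) = 3.133 · e^0.019849 = 3.133 × 1.020047 = $3.1958
Market $3.216 > fair $3.1958: forward overpriced → cash-and-carry (buy spot, short the forward).
At maturity, profit = |F_mkt − F*| = |3.216 − 3.1958| = $0.020 per pound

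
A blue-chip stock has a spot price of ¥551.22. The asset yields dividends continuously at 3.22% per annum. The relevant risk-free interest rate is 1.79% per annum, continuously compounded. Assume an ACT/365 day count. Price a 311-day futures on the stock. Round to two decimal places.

F = S·e^((r − q)T) = 551.22 · e^((0.0179 − 0.0322) × 311/365)
= 551.22 · e^-0.012184 = 551.22 × 0.987890
F = ¥544.54

¥544.54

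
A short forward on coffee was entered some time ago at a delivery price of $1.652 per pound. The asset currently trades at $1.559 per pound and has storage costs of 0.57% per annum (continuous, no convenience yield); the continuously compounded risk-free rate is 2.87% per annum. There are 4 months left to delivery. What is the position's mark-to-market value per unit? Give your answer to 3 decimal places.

Current fair forward for the remaining 4 months: F = S·e^((r + u)·T), (r + u) = 0.0287 + 0.0057 = 0.0344
F = 1.559 · e^(0.0344 × 4/12) = 1.559 × 1.011533 = 1.5770
Value of long forward = (F − K)·e^(−rT) = (1.5770 − 1.652) · e^(−0.0287·4/12)
= -0.0750 × 0.990479 = -0.074
Short position value = −(long value) = $0.074

$0.074 per pound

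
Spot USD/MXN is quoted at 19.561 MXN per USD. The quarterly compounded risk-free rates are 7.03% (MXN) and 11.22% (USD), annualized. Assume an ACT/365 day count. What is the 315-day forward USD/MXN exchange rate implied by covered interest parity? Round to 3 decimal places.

18.882

By covered interest parity, F = S · (1+r_MXN/4)^(4T) / (1+r_USD/4)^(4T)
= 19.561 × 1.061988 / 1.100205 = 19.561 × 0.965264
F = 18.882 MXN per USD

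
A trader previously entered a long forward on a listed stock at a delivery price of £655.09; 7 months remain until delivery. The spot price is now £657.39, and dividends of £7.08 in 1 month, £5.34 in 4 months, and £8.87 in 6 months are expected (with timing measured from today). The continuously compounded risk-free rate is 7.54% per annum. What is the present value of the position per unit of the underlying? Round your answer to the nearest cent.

£9.70

PV(remaining dividends) I = 7.08·e^(−0.0754·1/12) + 5.34·e^(−0.0754·4/12) + 8.87·e^(−0.0754·6/12) = 20.7849
Current forward F = (S − I)·e^(rT) = (657.39 − 20.7849)·e^(0.0754·7/12) = 636.6051 × 1.044965 = 665.2300
Value (long) = (F − K)·e^(−rT) = (665.2300 − 655.09) × 0.956970 = 9.7037
Value = £9.70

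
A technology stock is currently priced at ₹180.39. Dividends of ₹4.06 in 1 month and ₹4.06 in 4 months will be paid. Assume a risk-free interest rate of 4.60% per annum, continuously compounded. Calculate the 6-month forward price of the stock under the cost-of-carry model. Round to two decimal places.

PV(dividends) I = 4.06·e^(−0.0460·1/12) + 4.06·e^(−0.0460·4/12)
I = 4.0445 + 3.9982 = 8.0427
F = (S − I)·e^(rT) = (180.39 − 8.0427) · e^(0.0460·6/12)
= 172.3473 · e^0.023000 = 172.3473 × 1.023267 = ₹176.36

₹176.36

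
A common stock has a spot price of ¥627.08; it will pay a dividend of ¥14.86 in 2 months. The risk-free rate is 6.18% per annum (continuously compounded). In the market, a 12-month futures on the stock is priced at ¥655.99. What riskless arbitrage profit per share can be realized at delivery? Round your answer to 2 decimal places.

¥4.58 per share

PV(dividends) I = 14.86·e^(−0.0618·2/12) = 14.7077
Fair futures F* = (S − I)·e^(rT) = (627.08 − 14.7077)·e^0.061800 = 612.3723 × 1.063750 = 651.4110
Market ¥655.99 > fair 651.4110: forward overpriced → cash-and-carry (borrow at r, buy the stock and collect the dividends, short the forward).
Profit at T = |F_mkt − F*| = |655.99 − 651.4110| = ¥4.58 per share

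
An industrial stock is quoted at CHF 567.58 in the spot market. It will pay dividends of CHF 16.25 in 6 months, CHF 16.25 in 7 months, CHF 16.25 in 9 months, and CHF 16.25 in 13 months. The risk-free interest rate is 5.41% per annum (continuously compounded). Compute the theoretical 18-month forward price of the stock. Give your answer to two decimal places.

CHF 547.79

PV(dividends) I = 16.25·e^(−0.0541·6/12) + 16.25·e^(−0.0541·7/12) + 16.25·e^(−0.0541·9/12) + 16.25·e^(−0.0541·13/12)
I = 15.8163 + 15.7452 + 15.6039 + 15.3250 = 62.4904
F = (S − I)·e^(rT) = (567.58 − 62.4904) · e^(0.0541·18/12)
= 505.0896 · e^0.081150 = 505.0896 × 1.084534 = CHF 547.79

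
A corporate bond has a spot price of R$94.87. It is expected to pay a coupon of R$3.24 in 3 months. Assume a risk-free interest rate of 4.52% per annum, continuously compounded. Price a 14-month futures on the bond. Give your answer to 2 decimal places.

R$96.63

PV(coupons) I = 3.24·e^(−0.0452·3/12)
I = 3.2036
F = (S − I)·e^(rT) = (94.87 − 3.2036) · e^(0.0452·14/12)
= 91.6664 · e^0.052733 = 91.6664 × 1.054148 = R$96.63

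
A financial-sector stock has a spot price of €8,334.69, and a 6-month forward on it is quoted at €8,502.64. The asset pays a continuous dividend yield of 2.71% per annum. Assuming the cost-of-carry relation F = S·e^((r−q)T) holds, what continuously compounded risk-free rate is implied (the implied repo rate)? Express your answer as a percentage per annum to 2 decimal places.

From F = S·e^((r−q)T): (r − q) = ln(F/S)/T
ln(8502.64/8334.69) = ln(1.020151) = 0.019951
(r − q) = 0.019951 / (6/12) = 0.039902
r = ln(F/S)/T + q = 0.039902 + 0.0271 = 0.067002
r = 6.70%

6.70%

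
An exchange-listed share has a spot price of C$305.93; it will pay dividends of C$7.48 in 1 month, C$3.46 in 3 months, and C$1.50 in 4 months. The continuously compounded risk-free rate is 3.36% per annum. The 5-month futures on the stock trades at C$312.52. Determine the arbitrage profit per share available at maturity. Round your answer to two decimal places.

C$14.82 per share

PV(dividends) I = 7.48·e^(−0.0336·1/12) + 3.46·e^(−0.0336·3/12) + 1.50·e^(−0.0336·4/12) = 12.3734
Fair futures F* = (S − I)·e^(rT) = (305.93 − 12.3734)·e^0.014000 = 293.5566 × 1.014098 = 297.6952
Market C$312.52 > fair 297.6952: forward overpriced → cash-and-carry (borrow at r, buy the stock and collect the dividends, short the forward).
Profit at T = |F_mkt − F*| = |312.52 − 297.6952| = C$14.82 per share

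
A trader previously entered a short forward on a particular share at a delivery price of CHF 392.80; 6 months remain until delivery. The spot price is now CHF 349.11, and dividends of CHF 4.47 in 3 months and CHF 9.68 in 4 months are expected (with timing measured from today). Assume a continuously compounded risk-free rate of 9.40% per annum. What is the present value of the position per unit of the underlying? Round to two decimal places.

PV(remaining dividends) I = 4.47·e^(−0.0940·3/12) + 9.68·e^(−0.0940·4/12) = 13.7476
Current forward F = (S − I)·e^(rT) = (349.11 − 13.7476)·e^(0.0940·6/12) = 335.3624 × 1.048122 = 351.5007
Value (long) = (F − K)·e^(−rT) = (351.5007 − 392.80) × 0.954087 = -39.4031
Short position value = −(long value) = CHF 39.40

CHF 39.40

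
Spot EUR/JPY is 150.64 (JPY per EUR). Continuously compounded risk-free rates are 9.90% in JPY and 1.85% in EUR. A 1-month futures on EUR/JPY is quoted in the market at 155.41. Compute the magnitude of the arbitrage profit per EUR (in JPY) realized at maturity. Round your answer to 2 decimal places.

3.76 per EUR (in JPY)

Fair futures: F* = S·e^(carry·T), with carry = (r_JPY − r_EUR) = 0.0990 − 0.0185 = 0.0805
F* = 150.64 · e^(0.0805 × 1/12) = 150.64 · e^0.006708 = 150.64 × 1.006731 = 151.6540
Market 155.41 > fair 151.6540: forward overpriced → cash-and-carry (buy spot, short the forward).
At maturity, profit = |F_mkt − F*| = |155.41 − 151.6540| = 3.76 per EUR (in JPY)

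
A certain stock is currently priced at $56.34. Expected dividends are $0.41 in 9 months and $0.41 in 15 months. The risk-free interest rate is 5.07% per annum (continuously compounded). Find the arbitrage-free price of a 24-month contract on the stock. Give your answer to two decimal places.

$61.49

PV(dividends) I = 0.41·e^(−0.0507·9/12) + 0.41·e^(−0.0507·15/12)
I = 0.3947 + 0.3848 = 0.7795
F = (S − I)·e^(rT) = (56.34 − 0.7795) · e^(0.0507·24/12)
= 55.5605 · e^0.101400 = 55.5605 × 1.106719 = $61.49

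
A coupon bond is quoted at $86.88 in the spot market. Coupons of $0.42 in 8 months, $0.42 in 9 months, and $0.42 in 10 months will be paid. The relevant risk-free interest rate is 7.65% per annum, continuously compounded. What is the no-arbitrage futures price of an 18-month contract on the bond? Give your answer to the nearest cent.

$96.11

PV(coupons) I = 0.42·e^(−0.0765·8/12) + 0.42·e^(−0.0765·9/12) + 0.42·e^(−0.0765·10/12)
I = 0.3991 + 0.3966 + 0.3941 = 1.1898
F = (S − I)·e^(rT) = (86.88 − 1.1898) · e^(0.0765·18/12)
= 85.6902 · e^0.114750 = 85.6902 × 1.121593 = $96.11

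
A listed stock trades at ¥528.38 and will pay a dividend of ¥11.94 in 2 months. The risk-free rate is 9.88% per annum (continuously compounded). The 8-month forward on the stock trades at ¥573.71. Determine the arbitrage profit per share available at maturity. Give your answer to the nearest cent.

¥21.90 per share

PV(dividends) I = 11.94·e^(−0.0988·2/12) = 11.7450
Fair forward F* = (S − I)·e^(rT) = (528.38 − 11.7450)·e^0.065867 = 516.6350 × 1.068085 = 551.8101
Market ¥573.71 > fair 551.8101: forward overpriced → cash-and-carry (borrow at r, buy the stock and collect the dividends, short the forward).
Profit at T = |F_mkt − F*| = |573.71 − 551.8101| = ¥21.90 per share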